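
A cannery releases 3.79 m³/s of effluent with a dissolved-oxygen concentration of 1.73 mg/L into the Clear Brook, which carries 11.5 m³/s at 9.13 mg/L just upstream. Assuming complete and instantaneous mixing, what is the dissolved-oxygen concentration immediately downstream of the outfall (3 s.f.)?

7.30 mg/L

Flow-weighted mixing: C = (Q_r C_r + Q_w C_w)/(Q_r + Q_w)
= (11.5×9.13 + 3.79×1.73)/(11.5 + 3.79) = 111.6/15.29 = 7.296 mg/L.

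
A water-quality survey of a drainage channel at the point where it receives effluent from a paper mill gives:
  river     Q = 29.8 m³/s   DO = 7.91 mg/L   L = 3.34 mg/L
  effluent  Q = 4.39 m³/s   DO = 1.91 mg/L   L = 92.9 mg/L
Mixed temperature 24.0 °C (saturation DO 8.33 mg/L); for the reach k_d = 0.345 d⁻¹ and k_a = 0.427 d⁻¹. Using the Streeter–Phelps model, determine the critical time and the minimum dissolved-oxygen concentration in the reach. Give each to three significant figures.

t_c ≈ 2.37 d; minimum DO ≈ 3.03 mg/L

Mixed DO = (29.8×7.91 + 4.39×1.91)/(29.8+4.39) = 244.1/34.19 = 7.140 mg/L.
Mixed L₀ = (29.8×3.34 + 4.39×92.9)/(34.19) = 507.4/34.19 = 14.84 mg/L.
Initial deficit D₀ = C_s − DO₀ = 8.33 − 7.140 = 1.190 mg/L.
t_c = (1/0.08200) ln[(0.427/0.345)(1 − 1.190×0.08200/(0.345×14.84))] = 12.20 × ln(1.214) = 2.366 d.
D_c = (0.345/0.427) × 14.84 × e^(−0.345×2.366) = 0.8080 × 14.84 × 0.4421 = 5.301 mg/L.
Minimum DO = 8.33 − 5.301 = 3.029 mg/L.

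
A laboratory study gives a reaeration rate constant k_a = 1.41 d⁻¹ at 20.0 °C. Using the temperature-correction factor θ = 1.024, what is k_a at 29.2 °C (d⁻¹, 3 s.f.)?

k_a(T₂) = k_a(T₁) · θ^(T₂−T₁) = 1.41 × 1.024^(29.2−20.0)
= 1.41 × 1.024^9.20 = 1.41 × 1.244 = 1.754 d⁻¹.

k_a ≈ 1.75 d⁻¹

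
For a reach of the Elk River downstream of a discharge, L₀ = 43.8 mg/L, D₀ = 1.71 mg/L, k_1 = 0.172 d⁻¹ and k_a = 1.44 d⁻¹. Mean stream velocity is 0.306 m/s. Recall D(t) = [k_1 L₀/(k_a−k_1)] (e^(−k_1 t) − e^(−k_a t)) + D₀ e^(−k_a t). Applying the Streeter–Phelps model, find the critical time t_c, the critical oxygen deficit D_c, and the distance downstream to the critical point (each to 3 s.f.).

t_c ≈ 1.41 d; D_c ≈ 4.11 mg/L; x_c ≈ 37.2 km

t_c = [1/(k_a−k_1)] ln[(k_a/k_1)(1 − D₀(k_a−k_1)/(k_1 L₀))]
= [1/(1.44−0.172)] ln[(1.44/0.172)(1 − 1.71×1.268/(0.172×43.8))]
= (1/1.268) ln[8.372 × 0.7122] = 0.7886 × ln(5.962) = 0.7886 × 1.785 = 1.408 d.
L(t_c) = L₀ e^(−k_1 t_c) = 43.8 × 0.7849 = 34.38 mg/L, and at the critical point k_a D_c = k_1 L, so D_c = (0.172/1.44) × 34.38 = 4.106 mg/L.
x_c = v t_c = 0.306 m/s × 1.408 d × 86400 s/d = 37230 m ≈ 37.2 km.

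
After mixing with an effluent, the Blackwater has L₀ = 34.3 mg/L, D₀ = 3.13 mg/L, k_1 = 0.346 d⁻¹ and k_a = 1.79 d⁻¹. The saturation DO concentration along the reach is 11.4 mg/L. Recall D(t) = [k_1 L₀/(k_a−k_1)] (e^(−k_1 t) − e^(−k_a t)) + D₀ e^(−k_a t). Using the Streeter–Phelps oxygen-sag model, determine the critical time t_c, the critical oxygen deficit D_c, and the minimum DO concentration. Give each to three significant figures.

t_c = [1/(k_a−k_1)] ln[(k_a/k_1)(1 − D₀(k_a−k_1)/(k_1 L₀))]
= [1/(1.79−0.346)] ln[(1.79/0.346)(1 − 3.13×1.444/(0.346×34.3))]
= (1/1.444) ln[5.173 × 0.6192] = 0.6925 × ln(3.203) = 0.6925 × 1.164 = 0.8062 d.
L(t_c) = L₀ e^(−k_1 t_c) = 34.3 × 0.7566 = 25.95 mg/L, and at the critical point k_a D_c = k_1 L, so D_c = (0.346/1.79) × 25.95 = 5.016 mg/L.
Minimum DO = C_s − D_c = 11.4 − 5.016 = 6.384 mg/L.

t_c ≈ 0.806 d; D_c ≈ 5.02 mg/L; min DO ≈ 6.38 mg/L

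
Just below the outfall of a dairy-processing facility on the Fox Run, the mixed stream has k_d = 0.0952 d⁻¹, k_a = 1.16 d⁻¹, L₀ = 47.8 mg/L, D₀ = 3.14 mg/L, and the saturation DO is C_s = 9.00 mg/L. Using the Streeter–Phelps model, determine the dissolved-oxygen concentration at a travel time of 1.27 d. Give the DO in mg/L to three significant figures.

DO ≈ 5.47 mg/L

k_d L₀/(k_a−k_d) = 0.0952×47.8/(1.16−0.0952) = 4.551/1.065 = 4.274 mg/L.
e^(−k_d t) = e^(−0.0952×1.270) = 0.8861; e^(−k_a t) = e^(−1.16×1.270) = 0.2292.
D = 4.274 × (0.8861 − 0.2292) + 3.14 × 0.2292 = 2.807 + 0.7197 = 3.527 mg/L.
DO = C_s − D = 9.00 − 3.527 = 5.473 mg/L.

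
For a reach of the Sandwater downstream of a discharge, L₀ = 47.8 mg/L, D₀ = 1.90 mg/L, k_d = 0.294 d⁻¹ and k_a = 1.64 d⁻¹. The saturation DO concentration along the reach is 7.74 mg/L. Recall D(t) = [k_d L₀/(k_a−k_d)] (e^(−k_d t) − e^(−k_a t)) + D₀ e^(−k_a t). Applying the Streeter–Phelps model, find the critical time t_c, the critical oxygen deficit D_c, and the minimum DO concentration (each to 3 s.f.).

t_c ≈ 1.13 d; D_c ≈ 6.15 mg/L; min DO ≈ 1.59 mg/L

At the critical point dD/dt = 0, so k_d L₀ e^(−k_d t) = k_a D. Substituting D(t) from the Streeter–Phelps equation and solving for t gives
t_c = ln[(k_a/k_d)(1 − D₀(k_a−k_d)/(k_d L₀))] / (k_a−k_d).
Here k_a−k_d = 1.346 d⁻¹ and 1 − D₀(k_a−k_d)/(k_d L₀) = 1 − 1.90×1.346/(0.294×47.8) = 0.8180, so
t_c = ln(5.578 × 0.8180) / 1.346 = 1.518 / 1.346 = 1.128 d.
L(t_c) = L₀ e^(−k_d t_c) = 47.8 × 0.7178 = 34.31 mg/L, and at the critical point k_a D_c = k_d L, so D_c = (0.294/1.64) × 34.31 = 6.151 mg/L.
Minimum DO = C_s − D_c = 7.74 − 6.151 = 1.589 mg/L.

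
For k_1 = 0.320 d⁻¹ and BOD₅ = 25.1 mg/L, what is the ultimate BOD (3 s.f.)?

L₀ ≈ 31.4 mg/L

BOD₅ = L₀(1 − e^(−5k_1)) ⇒ L₀ = BOD₅ / (1 − e^(−5×0.320))
= 25.1 / (1 − 0.2019) = 25.1 / 0.7981 = 31.45 mg/L.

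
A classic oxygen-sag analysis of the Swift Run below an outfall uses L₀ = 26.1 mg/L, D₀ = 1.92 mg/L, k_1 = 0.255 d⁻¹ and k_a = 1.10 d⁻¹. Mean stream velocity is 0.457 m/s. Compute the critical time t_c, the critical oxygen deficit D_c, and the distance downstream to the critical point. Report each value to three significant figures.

At the critical point dD/dt = 0, so k_1 L₀ e^(−k_1 t) = k_a D. Substituting D(t) from the Streeter–Phelps equation and solving for t gives
t_c = ln[(k_a/k_1)(1 − D₀(k_a−k_1)/(k_1 L₀))] / (k_a−k_1).
Here k_a−k_1 = 0.8450 d⁻¹ and 1 − D₀(k_a−k_1)/(k_1 L₀) = 1 − 1.92×0.8450/(0.255×26.1) = 0.7562, so
t_c = ln(4.314 × 0.7562) / 0.8450 = 1.182 / 0.8450 = 1.399 d.
L(t_c) = L₀ e^(−k_1 t_c) = 26.1 × 0.6999 = 18.27 mg/L, and at the critical point k_a D_c = k_1 L, so D_c = (0.255/1.10) × 18.27 = 4.235 mg/L.
x_c = v t_c = 0.457 m/s × 1.399 d × 86400 s/d = 55250 m ≈ 55.3 km.

t_c ≈ 1.40 d; D_c ≈ 4.23 mg/L; x_c ≈ 55.3 km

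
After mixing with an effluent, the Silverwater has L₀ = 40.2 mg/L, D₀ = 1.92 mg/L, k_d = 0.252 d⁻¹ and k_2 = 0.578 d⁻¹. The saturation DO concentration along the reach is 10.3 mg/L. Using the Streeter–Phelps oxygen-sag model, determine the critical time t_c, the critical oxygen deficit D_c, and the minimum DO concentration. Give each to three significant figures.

t_c ≈ 2.35 d; D_c ≈ 9.69 mg/L; min DO ≈ 0.608 mg/L

With k_2/k_d = 2.294 and 1 − D₀(k_2−k_d)/(k_d L₀) = 0.9382,
t_c = ln(2.294 × 0.9382) / (0.578 − 0.252) = ln(2.152) / 0.3260 = 0.7664/0.3260 = 2.351 d.
D_c = (k_d/k_2) L₀ e^(−k_d t_c) = (0.252/0.578) × 40.2 × e^(−0.252×2.351) = 0.4360 × 40.2 × 0.5530 = 9.692 mg/L.
Minimum DO = C_s − D_c = 10.3 − 9.692 = 0.6079 mg/L.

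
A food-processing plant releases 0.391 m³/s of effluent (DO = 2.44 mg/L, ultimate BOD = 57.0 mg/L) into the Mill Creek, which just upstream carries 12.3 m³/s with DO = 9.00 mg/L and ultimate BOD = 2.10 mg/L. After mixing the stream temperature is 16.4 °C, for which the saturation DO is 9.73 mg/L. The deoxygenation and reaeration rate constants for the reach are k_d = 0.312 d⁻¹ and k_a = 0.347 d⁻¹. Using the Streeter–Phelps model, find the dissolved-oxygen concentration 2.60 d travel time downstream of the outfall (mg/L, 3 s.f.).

Mixed DO = (12.3×9.00 + 0.391×2.44)/(12.3+0.391) = 111.7/12.69 = 8.798 mg/L.
Mixed L₀ = (12.3×2.10 + 0.391×57.0)/(12.69) = 48.12/12.69 = 3.791 mg/L.
Initial deficit D₀ = C_s − DO₀ = 9.73 − 8.798 = 0.9321 mg/L.
D(2.60) = [0.312×3.791/(0.347−0.312)](e^(−0.312×2.60) − e^(−0.347×2.60)) + 0.9321 e^(−0.347×2.60)
= 33.80 × (0.4443 − 0.4057) + 0.9321 × 0.4057 = 1.684 mg/L.
DO = 9.73 − 1.684 = 8.046 mg/L.

DO ≈ 8.05 mg/L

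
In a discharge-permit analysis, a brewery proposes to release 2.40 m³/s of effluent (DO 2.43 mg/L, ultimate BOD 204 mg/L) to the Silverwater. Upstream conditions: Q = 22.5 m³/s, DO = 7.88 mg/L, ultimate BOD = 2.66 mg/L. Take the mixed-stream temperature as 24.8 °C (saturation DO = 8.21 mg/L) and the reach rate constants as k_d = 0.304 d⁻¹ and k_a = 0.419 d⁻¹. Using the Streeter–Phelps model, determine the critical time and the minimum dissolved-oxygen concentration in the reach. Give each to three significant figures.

Mixed DO = (22.5×7.88 + 2.40×2.43)/(22.5+2.40) = 183.1/24.90 = 7.355 mg/L.
Mixed L₀ = (22.5×2.66 + 2.40×204)/(24.90) = 549.4/24.90 = 22.07 mg/L.
Initial deficit D₀ = C_s − DO₀ = 8.21 − 7.355 = 0.8553 mg/L.
t_c = (1/0.1150) ln[(0.419/0.304)(1 − 0.8553×0.1150/(0.304×22.07))] = 8.696 × ln(1.358) = 2.661 d.
D_c = (0.304/0.419) × 22.07 × e^(−0.304×2.661) = 0.7255 × 22.07 × 0.4453 = 7.129 mg/L.
Minimum DO = 8.21 − 7.129 = 1.081 mg/L.

t_c ≈ 2.66 d; minimum DO ≈ 1.08 mg/L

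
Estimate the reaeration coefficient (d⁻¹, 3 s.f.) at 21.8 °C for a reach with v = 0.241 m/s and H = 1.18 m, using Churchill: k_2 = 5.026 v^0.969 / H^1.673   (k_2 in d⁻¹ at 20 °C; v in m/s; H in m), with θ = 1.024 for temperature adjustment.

k_2(20) = 5.026 × 0.241^0.969 / 1.18^1.673 = 5.026 × 0.2519 / 1.319 = 0.9597 d⁻¹.
k_2(21.8) = 0.9597 × 1.024^(21.8−20) = 0.9597 × 1.044 = 1.002 d⁻¹.

k_2 ≈ 1.00 d⁻¹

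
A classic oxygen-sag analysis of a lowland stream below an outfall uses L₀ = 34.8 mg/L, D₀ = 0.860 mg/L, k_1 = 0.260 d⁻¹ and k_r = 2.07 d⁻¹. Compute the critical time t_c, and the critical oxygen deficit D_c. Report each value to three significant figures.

With k_r/k_1 = 7.962 and 1 − D₀(k_r−k_1)/(k_1 L₀) = 0.8280,
t_c = ln(7.962 × 0.8280) / (2.07 − 0.260) = ln(6.592) / 1.810 = 1.886/1.810 = 1.042 d.
D_c = (k_1/k_r) L₀ e^(−k_1 t_c) = (0.260/2.07) × 34.8 × e^(−0.260×1.042) = 0.1256 × 34.8 × 0.7627 = 3.334 mg/L.

t_c ≈ 1.04 d; D_c ≈ 3.33 mg/L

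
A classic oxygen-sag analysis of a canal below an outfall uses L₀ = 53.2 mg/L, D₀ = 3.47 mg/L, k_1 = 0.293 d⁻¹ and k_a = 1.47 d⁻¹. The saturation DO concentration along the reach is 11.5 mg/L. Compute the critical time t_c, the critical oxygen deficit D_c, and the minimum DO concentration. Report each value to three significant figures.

With k_a/k_1 = 5.017 and 1 − D₀(k_a−k_1)/(k_1 L₀) = 0.7380,
t_c = ln(5.017 × 0.7380) / (1.47 − 0.293) = ln(3.703) / 1.177 = 1.309/1.177 = 1.112 d.
D_c = (k_1/k_a) L₀ e^(−k_1 t_c) = (0.293/1.47) × 53.2 × e^(−0.293×1.112) = 0.1993 × 53.2 × 0.7219 = 7.655 mg/L.
Minimum DO = C_s − D_c = 11.5 − 7.655 = 3.845 mg/L.

t_c ≈ 1.11 d; D_c ≈ 7.65 mg/L; min DO ≈ 3.85 mg/L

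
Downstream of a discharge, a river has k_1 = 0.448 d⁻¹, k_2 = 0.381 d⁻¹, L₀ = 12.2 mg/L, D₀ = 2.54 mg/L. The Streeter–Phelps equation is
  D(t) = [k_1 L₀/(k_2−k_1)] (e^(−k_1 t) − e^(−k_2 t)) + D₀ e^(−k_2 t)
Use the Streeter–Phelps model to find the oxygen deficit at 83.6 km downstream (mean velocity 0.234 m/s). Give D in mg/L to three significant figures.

Travel time t = x/v = 83.6 km / (0.234 m/s) = 83600 m / 0.234 m/s = 357300 s = 4.135 d.
k_1 L₀/(k_2−k_1) = 0.448×12.2/(0.381−0.448) = 5.466/-0.06700 = -81.58 mg/L.
e^(−k_1 t) = e^(−0.448×4.135) = 0.1568; e^(−k_2 t) = e^(−0.381×4.135) = 0.2069.
D = -81.58 × (0.1568 − 0.2069) + 2.54 × 0.2069 = 4.084 + 0.5256 = 4.610 mg/L.

D ≈ 4.61 mg/L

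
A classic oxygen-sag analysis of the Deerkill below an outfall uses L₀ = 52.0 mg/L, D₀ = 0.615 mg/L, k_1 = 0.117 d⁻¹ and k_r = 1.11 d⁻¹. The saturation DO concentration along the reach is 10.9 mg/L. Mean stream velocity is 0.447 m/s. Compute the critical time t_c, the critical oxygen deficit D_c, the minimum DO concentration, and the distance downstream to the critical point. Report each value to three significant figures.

t_c ≈ 2.16 d; D_c ≈ 4.26 mg/L; min DO ≈ 6.64 mg/L; x_c ≈ 83.4 km

At the critical point dD/dt = 0, so k_1 L₀ e^(−k_1 t) = k_r D. Substituting D(t) from the Streeter–Phelps equation and solving for t gives
t_c = ln[(k_r/k_1)(1 − D₀(k_r−k_1)/(k_1 L₀))] / (k_r−k_1).
Here k_r−k_1 = 0.9930 d⁻¹ and 1 − D₀(k_r−k_1)/(k_1 L₀) = 1 − 0.615×0.9930/(0.117×52.0) = 0.8996, so
t_c = ln(9.487 × 0.8996) / 0.9930 = 2.144 / 0.9930 = 2.159 d.
D_c = (k_1/k_r) L₀ e^(−k_1 t_c) = (0.117/1.11) × 52.0 × e^(−0.117×2.159) = 0.1054 × 52.0 × 0.7768 = 4.257 mg/L.
Minimum DO = C_s − D_c = 10.9 − 4.257 = 6.643 mg/L.
x_c = v t_c = 0.447 m/s × 2.159 d × 86400 s/d = 83390 m ≈ 83.4 km.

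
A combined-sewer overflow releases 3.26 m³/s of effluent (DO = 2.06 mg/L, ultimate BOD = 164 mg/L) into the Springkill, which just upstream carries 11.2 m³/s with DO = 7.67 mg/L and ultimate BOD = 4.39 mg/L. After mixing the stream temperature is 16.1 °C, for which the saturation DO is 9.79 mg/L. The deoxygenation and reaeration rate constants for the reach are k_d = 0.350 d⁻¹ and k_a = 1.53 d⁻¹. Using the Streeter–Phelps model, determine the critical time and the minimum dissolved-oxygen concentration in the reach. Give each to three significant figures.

Mixed DO = (11.2×7.67 + 3.26×2.06)/(11.2+3.26) = 92.62/14.46 = 6.405 mg/L.
Mixed L₀ = (11.2×4.39 + 3.26×164)/(14.46) = 583.8/14.46 = 40.37 mg/L.
Initial deficit D₀ = C_s − DO₀ = 9.79 − 6.405 = 3.385 mg/L.
t_c = (1/1.180) ln[(1.53/0.350)(1 − 3.385×1.180/(0.350×40.37))] = 0.8475 × ln(3.136) = 0.9686 d.
D_c = (0.350/1.53) × 40.37 × e^(−0.350×0.9686) = 0.2288 × 40.37 × 0.7125 = 6.580 mg/L.
Minimum DO = 9.79 − 6.580 = 3.210 mg/L.

t_c ≈ 0.969 d; minimum DO ≈ 3.21 mg/L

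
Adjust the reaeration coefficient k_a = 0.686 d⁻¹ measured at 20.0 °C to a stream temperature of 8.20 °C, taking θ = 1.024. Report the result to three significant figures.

k_a ≈ 0.519 d⁻¹

k_a(T₂) = k_a(T₁) · θ^(T₂−T₁) = 0.686 × 1.024^(8.20−20.0)
= 0.686 × 1.024^-11.8 = 0.686 × 0.7559 = 0.5185 d⁻¹.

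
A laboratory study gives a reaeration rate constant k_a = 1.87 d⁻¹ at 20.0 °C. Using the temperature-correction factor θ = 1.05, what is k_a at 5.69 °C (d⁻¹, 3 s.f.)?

k_a(T₂) = k_a(T₁) · θ^(T₂−T₁) = 1.87 × 1.05^(5.69−20.0)
= 1.87 × 1.05^-14.3 = 1.87 × 0.4975 = 0.9303 d⁻¹.

k_a ≈ 0.930 d⁻¹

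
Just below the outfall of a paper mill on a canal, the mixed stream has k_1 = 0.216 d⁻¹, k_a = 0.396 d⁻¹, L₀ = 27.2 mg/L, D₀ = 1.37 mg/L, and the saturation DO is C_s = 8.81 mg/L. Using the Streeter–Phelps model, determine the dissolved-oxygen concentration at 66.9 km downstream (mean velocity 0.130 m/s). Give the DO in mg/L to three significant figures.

Travel time t = x/v = 66.9 km / (0.130 m/s) = 66900 m / 0.130 m/s = 514600 s = 5.956 d.
k_1 L₀/(k_a−k_1) = 0.216×27.2/(0.396−0.216) = 5.875/0.1800 = 32.64 mg/L.
e^(−k_1 t) = e^(−0.216×5.956) = 0.2762; e^(−k_a t) = e^(−0.396×5.956) = 0.09455.
D = 32.64 × (0.2762 − 0.09455) + 1.37 × 0.09455 = 5.930 + 0.1295 = 6.059 mg/L.
DO = C_s − D = 8.81 − 6.059 = 2.751 mg/L.

DO ≈ 2.75 mg/L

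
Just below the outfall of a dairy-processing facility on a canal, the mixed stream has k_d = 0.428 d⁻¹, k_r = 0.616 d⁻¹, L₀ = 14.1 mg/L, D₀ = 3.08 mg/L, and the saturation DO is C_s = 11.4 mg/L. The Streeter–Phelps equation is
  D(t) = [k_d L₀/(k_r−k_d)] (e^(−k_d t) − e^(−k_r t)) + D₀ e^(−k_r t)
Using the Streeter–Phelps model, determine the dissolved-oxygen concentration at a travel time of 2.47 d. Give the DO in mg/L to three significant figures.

k_d L₀/(k_r−k_d) = 0.428×14.1/(0.616−0.428) = 6.035/0.1880 = 32.10 mg/L.
e^(−k_d t) = e^(−0.428×2.470) = 0.3474; e^(−k_r t) = e^(−0.616×2.470) = 0.2184.
D = 32.10 × (0.3474 − 0.2184) + 3.08 × 0.2184 = 4.143 + 0.6726 = 4.815 mg/L.
DO = C_s − D = 11.4 − 4.815 = 6.585 mg/L.

DO ≈ 6.58 mg/L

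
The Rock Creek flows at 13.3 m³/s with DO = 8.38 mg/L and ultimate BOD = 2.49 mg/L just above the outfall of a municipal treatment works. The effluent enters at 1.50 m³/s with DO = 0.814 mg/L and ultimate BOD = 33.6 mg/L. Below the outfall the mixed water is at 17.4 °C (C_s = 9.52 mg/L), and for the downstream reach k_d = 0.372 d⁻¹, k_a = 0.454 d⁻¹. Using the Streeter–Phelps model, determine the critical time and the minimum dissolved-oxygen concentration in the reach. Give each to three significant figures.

Mixed DO = (13.3×8.38 + 1.50×0.814)/(13.3+1.50) = 112.7/14.80 = 7.613 mg/L.
Mixed L₀ = (13.3×2.49 + 1.50×33.6)/(14.80) = 83.52/14.80 = 5.643 mg/L.
Initial deficit D₀ = C_s − DO₀ = 9.52 − 7.613 = 1.907 mg/L.
t_c = (1/0.08200) ln[(0.454/0.372)(1 − 1.907×0.08200/(0.372×5.643))] = 12.20 × ln(1.130) = 1.485 d.
D_c = (0.372/0.454) × 5.643 × e^(−0.372×1.485) = 0.8194 × 5.643 × 0.5755 = 2.661 mg/L.
Minimum DO = 9.52 − 2.661 = 6.859 mg/L.

t_c ≈ 1.49 d; minimum DO ≈ 6.86 mg/L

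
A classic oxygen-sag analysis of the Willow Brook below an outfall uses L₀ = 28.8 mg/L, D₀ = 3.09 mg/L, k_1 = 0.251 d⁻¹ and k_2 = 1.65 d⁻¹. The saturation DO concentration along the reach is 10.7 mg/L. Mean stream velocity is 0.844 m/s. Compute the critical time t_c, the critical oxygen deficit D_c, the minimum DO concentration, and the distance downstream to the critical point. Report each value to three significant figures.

t_c ≈ 0.695 d; D_c ≈ 3.68 mg/L; min DO ≈ 7.02 mg/L; x_c ≈ 50.7 km

t_c = [1/(k_2−k_1)] ln[(k_2/k_1)(1 − D₀(k_2−k_1)/(k_1 L₀))]
= [1/(1.65−0.251)] ln[(1.65/0.251)(1 − 3.09×1.399/(0.251×28.8))]
= (1/1.399) ln[6.574 × 0.4020] = 0.7148 × ln(2.643) = 0.7148 × 0.9717 = 0.6946 d.
L(t_c) = L₀ e^(−k_1 t_c) = 28.8 × 0.8400 = 24.19 mg/L, and at the critical point k_2 D_c = k_1 L, so D_c = (0.251/1.65) × 24.19 = 3.680 mg/L.
Minimum DO = C_s − D_c = 10.7 − 3.680 = 7.020 mg/L.
x_c = v t_c = 0.844 m/s × 0.6946 d × 86400 s/d = 50650 m ≈ 50.7 km.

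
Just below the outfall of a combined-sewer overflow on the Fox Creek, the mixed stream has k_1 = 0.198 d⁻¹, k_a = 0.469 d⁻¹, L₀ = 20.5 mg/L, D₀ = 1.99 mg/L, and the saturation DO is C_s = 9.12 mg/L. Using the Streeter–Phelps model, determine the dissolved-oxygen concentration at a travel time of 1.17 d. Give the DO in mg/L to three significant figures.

DO ≈ 4.74 mg/L

k_1 L₀/(k_a−k_1) = 0.198×20.5/(0.469−0.198) = 4.059/0.2710 = 14.98 mg/L.
e^(−k_1 t) = e^(−0.198×1.170) = 0.7932; e^(−k_a t) = e^(−0.469×1.170) = 0.5777.
D = 14.98 × (0.7932 − 0.5777) + 1.99 × 0.5777 = 3.228 + 1.150 = 4.378 mg/L.
DO = C_s − D = 9.12 − 4.378 = 4.742 mg/L.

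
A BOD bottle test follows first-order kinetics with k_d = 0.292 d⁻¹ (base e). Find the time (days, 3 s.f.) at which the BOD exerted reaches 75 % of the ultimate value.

y/L₀ = 1 − e^(−k_d t) = 0.75 ⇒ e^(−k_d t) = 0.250
t = −ln(0.250) / 0.292 = 1.386 / 0.292 = 4.748 d.

t ≈ 4.75 d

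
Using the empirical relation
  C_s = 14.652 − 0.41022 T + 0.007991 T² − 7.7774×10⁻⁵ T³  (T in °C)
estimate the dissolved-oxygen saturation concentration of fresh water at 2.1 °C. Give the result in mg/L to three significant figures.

C_s ≈ 13.8 mg/L

C_s = 14.652 − 0.41022×2.1 + 0.007991×2.1² − 7.7774×10⁻⁵×2.1³ = 13.83 mg/L.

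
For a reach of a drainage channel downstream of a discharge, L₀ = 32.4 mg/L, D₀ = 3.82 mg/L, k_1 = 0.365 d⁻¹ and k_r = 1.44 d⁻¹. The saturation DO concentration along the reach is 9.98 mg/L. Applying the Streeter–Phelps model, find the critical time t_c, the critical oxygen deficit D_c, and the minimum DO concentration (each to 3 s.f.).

t_c ≈ 0.880 d; D_c ≈ 5.96 mg/L; min DO ≈ 4.02 mg/L

t_c = [1/(k_r−k_1)] ln[(k_r/k_1)(1 − D₀(k_r−k_1)/(k_1 L₀))]
= [1/(1.44−0.365)] ln[(1.44/0.365)(1 − 3.82×1.075/(0.365×32.4))]
= (1/1.075) ln[3.945 × 0.6528] = 0.9302 × ln(2.575) = 0.9302 × 0.9460 = 0.8800 d.
L(t_c) = L₀ e^(−k_1 t_c) = 32.4 × 0.7253 = 23.50 mg/L, and at the critical point k_r D_c = k_1 L, so D_c = (0.365/1.44) × 23.50 = 5.956 mg/L.
Minimum DO = C_s − D_c = 9.98 − 5.956 = 4.024 mg/L.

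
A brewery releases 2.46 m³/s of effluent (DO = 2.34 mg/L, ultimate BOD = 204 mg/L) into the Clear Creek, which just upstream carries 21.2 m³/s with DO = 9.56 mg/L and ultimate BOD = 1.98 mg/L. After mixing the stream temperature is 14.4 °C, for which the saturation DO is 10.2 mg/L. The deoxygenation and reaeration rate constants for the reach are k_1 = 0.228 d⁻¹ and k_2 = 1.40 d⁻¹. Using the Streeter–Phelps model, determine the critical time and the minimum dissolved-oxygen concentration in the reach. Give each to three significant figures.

Mixed DO = (21.2×9.56 + 2.46×2.34)/(21.2+2.46) = 208.4/23.66 = 8.809 mg/L.
Mixed L₀ = (21.2×1.98 + 2.46×204)/(23.66) = 543.8/23.66 = 22.98 mg/L.
Initial deficit D₀ = C_s − DO₀ = 10.2 − 8.809 = 1.391 mg/L.
t_c = (1/1.172) ln[(1.40/0.228)(1 − 1.391×1.172/(0.228×22.98))] = 0.8532 × ln(4.231) = 1.231 d.
D_c = (0.228/1.40) × 22.98 × e^(−0.228×1.231) = 0.1629 × 22.98 × 0.7553 = 2.827 mg/L.
Minimum DO = 10.2 − 2.827 = 7.373 mg/L.

t_c ≈ 1.23 d; minimum DO ≈ 7.37 mg/L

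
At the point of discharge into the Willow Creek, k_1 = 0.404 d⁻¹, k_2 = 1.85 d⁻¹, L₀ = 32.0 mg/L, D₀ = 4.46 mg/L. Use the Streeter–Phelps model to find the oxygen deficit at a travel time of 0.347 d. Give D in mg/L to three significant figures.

D ≈ 5.41 mg/L

k_1 L₀/(k_2−k_1) = 0.404×32.0/(1.85−0.404) = 12.93/1.446 = 8.941 mg/L.
e^(−k_1 t) = e^(−0.404×0.3470) = 0.8692; e^(−k_2 t) = e^(−1.85×0.3470) = 0.5263.
D = 8.941 × (0.8692 − 0.5263) + 4.46 × 0.5263 = 3.066 + 2.347 = 5.413 mg/L.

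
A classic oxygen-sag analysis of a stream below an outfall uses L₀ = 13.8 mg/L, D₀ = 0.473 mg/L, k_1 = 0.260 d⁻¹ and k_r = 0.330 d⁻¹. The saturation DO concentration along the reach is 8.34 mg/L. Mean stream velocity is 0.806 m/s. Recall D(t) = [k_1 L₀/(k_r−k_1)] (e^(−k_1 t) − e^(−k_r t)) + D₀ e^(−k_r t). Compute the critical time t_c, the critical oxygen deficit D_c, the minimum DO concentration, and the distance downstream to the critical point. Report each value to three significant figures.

At the critical point dD/dt = 0, so k_1 L₀ e^(−k_1 t) = k_r D. Substituting D(t) from the Streeter–Phelps equation and solving for t gives
t_c = ln[(k_r/k_1)(1 − D₀(k_r−k_1)/(k_1 L₀))] / (k_r−k_1).
Here k_r−k_1 = 0.07000 d⁻¹ and 1 − D₀(k_r−k_1)/(k_1 L₀) = 1 − 0.473×0.07000/(0.260×13.8) = 0.9908, so
t_c = ln(1.269 × 0.9908) / 0.07000 = 0.2291 / 0.07000 = 3.273 d.
D_c = (k_1/k_r) L₀ e^(−k_1 t_c) = (0.260/0.330) × 13.8 × e^(−0.260×3.273) = 0.7879 × 13.8 × 0.4269 = 4.642 mg/L.
Minimum DO = C_s − D_c = 8.34 − 4.642 = 3.698 mg/L.
x_c = v t_c = 0.806 m/s × 3.273 d × 86400 s/d = 228000 m ≈ 228 km.

t_c ≈ 3.27 d; D_c ≈ 4.64 mg/L; min DO ≈ 3.70 mg/L; x_c ≈ 228 km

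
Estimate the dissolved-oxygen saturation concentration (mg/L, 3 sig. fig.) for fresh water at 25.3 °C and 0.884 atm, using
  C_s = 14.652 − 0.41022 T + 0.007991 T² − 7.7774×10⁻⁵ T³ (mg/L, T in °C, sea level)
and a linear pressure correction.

C_s ≈ 7.19 mg/L

At sea level: C_s = 14.652 − 0.41022×25.3 + 0.007991×25.3² − 7.7774×10⁻⁵×25.3³ = 8.129 mg/L.
Pressure correction: C_s' = 8.129 × 0.884 = 7.186 mg/L.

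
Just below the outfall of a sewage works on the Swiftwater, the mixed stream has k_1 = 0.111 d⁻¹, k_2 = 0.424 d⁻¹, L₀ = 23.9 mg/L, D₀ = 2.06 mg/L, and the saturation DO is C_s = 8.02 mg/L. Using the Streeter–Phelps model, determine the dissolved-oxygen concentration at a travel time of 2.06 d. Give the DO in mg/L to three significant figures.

k_1 L₀/(k_2−k_1) = 0.111×23.9/(0.424−0.111) = 2.653/0.3130 = 8.476 mg/L.
e^(−k_1 t) = e^(−0.111×2.060) = 0.7956; e^(−k_2 t) = e^(−0.424×2.060) = 0.4175.
D = 8.476 × (0.7956 − 0.4175) + 2.06 × 0.4175 = 3.205 + 0.8601 = 4.065 mg/L.
DO = C_s − D = 8.02 − 4.065 = 3.955 mg/L.

DO ≈ 3.96 mg/L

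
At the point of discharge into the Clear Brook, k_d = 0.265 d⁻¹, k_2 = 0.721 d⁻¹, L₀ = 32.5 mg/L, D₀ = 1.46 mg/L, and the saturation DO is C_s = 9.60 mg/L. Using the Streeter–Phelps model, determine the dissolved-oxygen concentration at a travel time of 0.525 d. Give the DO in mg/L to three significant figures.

k_d L₀/(k_2−k_d) = 0.265×32.5/(0.721−0.265) = 8.613/0.4560 = 18.89 mg/L.
e^(−k_d t) = e^(−0.265×0.5250) = 0.8701; e^(−k_2 t) = e^(−0.721×0.5250) = 0.6849.
D = 18.89 × (0.8701 − 0.6849) + 1.46 × 0.6849 = 3.499 + 0.9999 = 4.499 mg/L.
DO = C_s − D = 9.60 − 4.499 = 5.101 mg/L.

DO ≈ 5.10 mg/L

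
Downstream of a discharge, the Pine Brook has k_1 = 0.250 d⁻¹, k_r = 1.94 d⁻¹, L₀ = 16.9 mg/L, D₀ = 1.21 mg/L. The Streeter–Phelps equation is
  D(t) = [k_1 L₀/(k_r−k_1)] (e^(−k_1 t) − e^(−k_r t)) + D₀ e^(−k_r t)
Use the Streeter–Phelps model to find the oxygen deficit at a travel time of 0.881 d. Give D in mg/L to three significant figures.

k_1 L₀/(k_r−k_1) = 0.250×16.9/(1.94−0.250) = 4.225/1.690 = 2.500 mg/L.
e^(−k_1 t) = e^(−0.250×0.8810) = 0.8023; e^(−k_r t) = e^(−1.94×0.8810) = 0.1810.
D = 2.500 × (0.8023 − 0.1810) + 1.21 × 0.1810 = 1.553 + 0.2190 = 1.772 mg/L.

D ≈ 1.77 mg/L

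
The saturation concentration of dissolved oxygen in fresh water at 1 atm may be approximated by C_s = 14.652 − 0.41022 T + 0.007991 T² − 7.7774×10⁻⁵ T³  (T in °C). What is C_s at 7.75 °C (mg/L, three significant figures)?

C_s ≈ 11.9 mg/L

C_s = 14.652 − 0.41022×7.75 + 0.007991×7.75² − 7.7774×10⁻⁵×7.75³ = 11.92 mg/L.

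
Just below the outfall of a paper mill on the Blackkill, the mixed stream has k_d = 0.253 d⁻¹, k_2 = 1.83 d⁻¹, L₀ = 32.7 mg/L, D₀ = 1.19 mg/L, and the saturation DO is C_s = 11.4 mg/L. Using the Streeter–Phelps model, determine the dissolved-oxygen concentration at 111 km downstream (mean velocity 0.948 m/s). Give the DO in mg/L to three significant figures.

Travel time t = x/v = 111 km / (0.948 m/s) = 111000 m / 0.948 m/s = 117100 s = 1.355 d.
k_d L₀/(k_2−k_d) = 0.253×32.7/(1.83−0.253) = 8.273/1.577 = 5.246 mg/L.
e^(−k_d t) = e^(−0.253×1.355) = 0.7097; e^(−k_2 t) = e^(−1.83×1.355) = 0.08374.
D = 5.246 × (0.7097 − 0.08374) + 1.19 × 0.08374 = 3.284 + 0.09965 = 3.384 mg/L.
DO = C_s − D = 11.4 − 3.384 = 8.016 mg/L.

DO ≈ 8.02 mg/L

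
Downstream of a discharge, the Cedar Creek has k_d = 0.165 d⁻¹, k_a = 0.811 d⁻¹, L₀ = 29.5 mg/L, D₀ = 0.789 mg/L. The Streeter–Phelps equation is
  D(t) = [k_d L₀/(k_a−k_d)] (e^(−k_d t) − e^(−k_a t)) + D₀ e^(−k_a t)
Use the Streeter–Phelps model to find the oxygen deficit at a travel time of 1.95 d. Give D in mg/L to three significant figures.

k_d L₀/(k_a−k_d) = 0.165×29.5/(0.811−0.165) = 4.868/0.6460 = 7.535 mg/L.
e^(−k_d t) = e^(−0.165×1.950) = 0.7249; e^(−k_a t) = e^(−0.811×1.950) = 0.2057.
D = 7.535 × (0.7249 − 0.2057) + 0.789 × 0.2057 = 3.912 + 0.1623 = 4.074 mg/L.

D ≈ 4.07 mg/L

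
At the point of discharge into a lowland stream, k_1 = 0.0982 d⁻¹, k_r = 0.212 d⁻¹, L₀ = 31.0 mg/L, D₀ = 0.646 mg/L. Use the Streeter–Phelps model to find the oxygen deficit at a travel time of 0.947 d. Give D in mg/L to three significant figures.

k_1 L₀/(k_r−k_1) = 0.0982×31.0/(0.212−0.0982) = 3.044/0.1138 = 26.75 mg/L.
e^(−k_1 t) = e^(−0.0982×0.9470) = 0.9112; e^(−k_r t) = e^(−0.212×0.9470) = 0.8181.
D = 26.75 × (0.9112 − 0.8181) + 0.646 × 0.8181 = 2.490 + 0.5285 = 3.019 mg/L.

D ≈ 3.02 mg/L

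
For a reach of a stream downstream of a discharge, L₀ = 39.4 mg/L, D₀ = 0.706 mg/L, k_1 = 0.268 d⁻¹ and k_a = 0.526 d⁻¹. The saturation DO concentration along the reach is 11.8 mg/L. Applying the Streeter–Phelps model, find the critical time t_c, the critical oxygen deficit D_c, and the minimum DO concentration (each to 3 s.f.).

With k_a/k_1 = 1.963 and 1 − D₀(k_a−k_1)/(k_1 L₀) = 0.9827,
t_c = ln(1.963 × 0.9827) / (0.526 − 0.268) = ln(1.929) / 0.2580 = 0.6569/0.2580 = 2.546 d.
D_c = (k_1/k_a) L₀ e^(−k_1 t_c) = (0.268/0.526) × 39.4 × e^(−0.268×2.546) = 0.5095 × 39.4 × 0.5054 = 10.15 mg/L.
Minimum DO = C_s − D_c = 11.8 − 10.15 = 1.654 mg/L.

t_c ≈ 2.55 d; D_c ≈ 10.1 mg/L; min DO ≈ 1.65 mg/L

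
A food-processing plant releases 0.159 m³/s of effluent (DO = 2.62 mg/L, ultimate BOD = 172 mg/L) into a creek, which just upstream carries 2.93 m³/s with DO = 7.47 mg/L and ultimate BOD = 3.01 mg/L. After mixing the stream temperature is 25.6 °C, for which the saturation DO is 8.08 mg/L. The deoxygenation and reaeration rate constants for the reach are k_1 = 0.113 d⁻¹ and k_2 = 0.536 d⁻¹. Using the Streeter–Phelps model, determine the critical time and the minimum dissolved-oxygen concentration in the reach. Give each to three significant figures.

t_c ≈ 2.92 d; minimum DO ≈ 6.31 mg/L

Mixed DO = (2.93×7.47 + 0.159×2.62)/(2.93+0.159) = 22.30/3.089 = 7.220 mg/L.
Mixed L₀ = (2.93×3.01 + 0.159×172)/(3.089) = 36.17/3.089 = 11.71 mg/L.
Initial deficit D₀ = C_s − DO₀ = 8.08 − 7.220 = 0.8596 mg/L.
t_c = (1/0.4230) ln[(0.536/0.113)(1 − 0.8596×0.4230/(0.113×11.71))] = 2.364 × ln(3.440) = 2.921 d.
D_c = (0.113/0.536) × 11.71 × e^(−0.113×2.921) = 0.2108 × 11.71 × 0.7189 = 1.775 mg/L.
Minimum DO = 8.08 − 1.775 = 6.305 mg/L.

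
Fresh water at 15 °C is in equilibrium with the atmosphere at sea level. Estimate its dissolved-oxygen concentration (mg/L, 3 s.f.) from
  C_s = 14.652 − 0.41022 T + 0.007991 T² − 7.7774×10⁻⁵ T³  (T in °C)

C_s = 14.652 − 0.41022×15 + 0.007991×15² − 7.7774×10⁻⁵×15³ = 10.03 mg/L.

C_s ≈ 10.0 mg/L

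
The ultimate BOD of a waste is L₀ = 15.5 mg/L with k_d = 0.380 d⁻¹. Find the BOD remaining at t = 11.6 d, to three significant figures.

L ≈ 0.189 mg/L

L_t = L₀ e^(−k_d t) = 15.5 × e^(−0.380×11.6) = 15.5 × 0.01218 = 0.1888 mg/L.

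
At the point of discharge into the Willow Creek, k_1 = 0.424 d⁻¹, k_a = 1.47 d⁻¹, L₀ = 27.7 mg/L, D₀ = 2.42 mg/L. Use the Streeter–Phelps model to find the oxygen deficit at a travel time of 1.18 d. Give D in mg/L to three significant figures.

D ≈ 5.25 mg/L

k_1 L₀/(k_a−k_1) = 0.424×27.7/(1.47−0.424) = 11.74/1.046 = 11.23 mg/L.
e^(−k_1 t) = e^(−0.424×1.180) = 0.6063; e^(−k_a t) = e^(−1.47×1.180) = 0.1765.
D = 11.23 × (0.6063 − 0.1765) + 2.42 × 0.1765 = 4.827 + 0.4271 = 5.254 mg/L.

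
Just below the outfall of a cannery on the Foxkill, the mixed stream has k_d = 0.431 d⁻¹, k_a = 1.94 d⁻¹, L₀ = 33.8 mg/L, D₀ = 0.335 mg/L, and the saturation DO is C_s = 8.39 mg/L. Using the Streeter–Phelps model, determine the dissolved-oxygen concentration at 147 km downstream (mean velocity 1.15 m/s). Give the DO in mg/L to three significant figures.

DO ≈ 3.82 mg/L

Travel time t = x/v = 147 km / (1.15 m/s) = 147000 m / 1.15 m/s = 127800 s = 1.479 d.
k_d L₀/(k_a−k_d) = 0.431×33.8/(1.94−0.431) = 14.57/1.509 = 9.654 mg/L.
e^(−k_d t) = e^(−0.431×1.479) = 0.5285; e^(−k_a t) = e^(−1.94×1.479) = 0.05669.
D = 9.654 × (0.5285 − 0.05669) + 0.335 × 0.05669 = 4.555 + 0.01899 = 4.574 mg/L.
DO = C_s − D = 8.39 − 4.574 = 3.816 mg/L.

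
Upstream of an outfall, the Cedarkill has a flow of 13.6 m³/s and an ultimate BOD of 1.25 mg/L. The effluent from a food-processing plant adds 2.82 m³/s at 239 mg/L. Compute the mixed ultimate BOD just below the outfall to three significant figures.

42.1 mg/L

Flow-weighted mixing: C = (Q_r C_r + Q_w C_w)/(Q_r + Q_w)
= (13.6×1.25 + 2.82×239)/(13.6 + 2.82) = 691.0/16.42 = 42.08 mg/L.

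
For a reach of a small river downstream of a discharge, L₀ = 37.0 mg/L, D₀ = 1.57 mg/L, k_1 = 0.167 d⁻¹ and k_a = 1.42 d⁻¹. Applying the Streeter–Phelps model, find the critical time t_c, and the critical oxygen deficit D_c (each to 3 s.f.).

t_c = [1/(k_a−k_1)] ln[(k_a/k_1)(1 − D₀(k_a−k_1)/(k_1 L₀))]
= [1/(1.42−0.167)] ln[(1.42/0.167)(1 − 1.57×1.253/(0.167×37.0))]
= (1/1.253) ln[8.503 × 0.6816] = 0.7981 × ln(5.796) = 0.7981 × 1.757 = 1.402 d.
D_c = (k_1/k_a) L₀ e^(−k_1 t_c) = (0.167/1.42) × 37.0 × e^(−0.167×1.402) = 0.1176 × 37.0 × 0.7912 = 3.443 mg/L.

t_c ≈ 1.40 d; D_c ≈ 3.44 mg/L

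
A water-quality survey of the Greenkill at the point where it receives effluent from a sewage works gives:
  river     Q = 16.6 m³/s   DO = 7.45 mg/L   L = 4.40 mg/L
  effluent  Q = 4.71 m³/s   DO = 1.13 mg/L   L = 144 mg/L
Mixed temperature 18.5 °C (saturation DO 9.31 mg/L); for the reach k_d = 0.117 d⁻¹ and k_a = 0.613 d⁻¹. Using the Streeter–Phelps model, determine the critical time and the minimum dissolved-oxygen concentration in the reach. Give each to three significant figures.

t_c ≈ 2.34 d; minimum DO ≈ 4.19 mg/L

Mixed DO = (16.6×7.45 + 4.71×1.13)/(16.6+4.71) = 129.0/21.31 = 6.053 mg/L.
Mixed L₀ = (16.6×4.40 + 4.71×144)/(21.31) = 751.3/21.31 = 35.25 mg/L.
Initial deficit D₀ = C_s − DO₀ = 9.31 − 6.053 = 3.257 mg/L.
t_c = (1/0.4960) ln[(0.613/0.117)(1 − 3.257×0.4960/(0.117×35.25))] = 2.016 × ln(3.187) = 2.337 d.
D_c = (0.117/0.613) × 35.25 × e^(−0.117×2.337) = 0.1909 × 35.25 × 0.7608 = 5.119 mg/L.
Minimum DO = 9.31 − 5.119 = 4.191 mg/L.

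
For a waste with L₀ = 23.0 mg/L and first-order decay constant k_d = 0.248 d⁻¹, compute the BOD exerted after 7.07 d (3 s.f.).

y_t = L₀(1 − e^(−k_d t)) = 23.0 × (1 − e^(−0.248×7.07))
= 23.0 × (1 − 0.1732) = 23.0 × 0.8268 = 19.02 mg/L.

y ≈ 19.0 mg/L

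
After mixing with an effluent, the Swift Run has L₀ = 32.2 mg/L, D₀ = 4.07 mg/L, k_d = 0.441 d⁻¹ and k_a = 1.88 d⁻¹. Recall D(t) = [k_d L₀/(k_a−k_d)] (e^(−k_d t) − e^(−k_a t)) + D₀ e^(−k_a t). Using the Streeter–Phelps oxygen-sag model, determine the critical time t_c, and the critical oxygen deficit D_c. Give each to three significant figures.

t_c = [1/(k_a−k_d)] ln[(k_a/k_d)(1 − D₀(k_a−k_d)/(k_d L₀))]
= [1/(1.88−0.441)] ln[(1.88/0.441)(1 − 4.07×1.439/(0.441×32.2))]
= (1/1.439) ln[4.263 × 0.5876] = 0.6949 × ln(2.505) = 0.6949 × 0.9182 = 0.6381 d.
L(t_c) = L₀ e^(−k_d t_c) = 32.2 × 0.7547 = 24.30 mg/L, and at the critical point k_a D_c = k_d L, so D_c = (0.441/1.88) × 24.30 = 5.701 mg/L.

t_c ≈ 0.638 d; D_c ≈ 5.70 mg/L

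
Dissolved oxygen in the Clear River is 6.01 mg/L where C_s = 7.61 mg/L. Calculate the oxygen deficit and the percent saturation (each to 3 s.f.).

D = C_s − C = 7.61 − 6.01 = 1.60 mg/L.
% saturation = 6.01/7.61 × 100 = 79.0 %.

D ≈ 1.60 mg/L; 79.0 % saturation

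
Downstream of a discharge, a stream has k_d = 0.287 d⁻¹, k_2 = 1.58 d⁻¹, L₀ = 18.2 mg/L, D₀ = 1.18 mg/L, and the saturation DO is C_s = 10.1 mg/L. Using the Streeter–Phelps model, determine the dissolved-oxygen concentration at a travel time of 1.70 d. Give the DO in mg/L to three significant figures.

DO ≈ 7.81 mg/L

k_d L₀/(k_2−k_d) = 0.287×18.2/(1.58−0.287) = 5.223/1.293 = 4.040 mg/L.
e^(−k_d t) = e^(−0.287×1.700) = 0.6139; e^(−k_2 t) = e^(−1.58×1.700) = 0.06815.
D = 4.040 × (0.6139 − 0.06815) + 1.18 × 0.06815 = 2.205 + 0.08042 = 2.285 mg/L.
DO = C_s − D = 10.1 − 2.285 = 7.815 mg/L.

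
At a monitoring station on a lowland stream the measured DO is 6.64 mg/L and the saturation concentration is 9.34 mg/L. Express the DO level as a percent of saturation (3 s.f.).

71.1 % saturation

% saturation = C/C_s × 100 = 6.64/9.34 × 100 = 71.1 %.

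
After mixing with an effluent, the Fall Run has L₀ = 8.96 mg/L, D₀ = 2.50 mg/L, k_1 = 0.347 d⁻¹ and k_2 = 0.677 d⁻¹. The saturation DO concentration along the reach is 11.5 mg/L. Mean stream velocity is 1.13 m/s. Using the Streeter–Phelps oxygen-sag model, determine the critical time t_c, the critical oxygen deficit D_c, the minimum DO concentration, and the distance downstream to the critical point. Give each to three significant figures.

At the critical point dD/dt = 0, so k_1 L₀ e^(−k_1 t) = k_2 D. Substituting D(t) from the Streeter–Phelps equation and solving for t gives
t_c = ln[(k_2/k_1)(1 − D₀(k_2−k_1)/(k_1 L₀))] / (k_2−k_1).
Here k_2−k_1 = 0.3300 d⁻¹ and 1 − D₀(k_2−k_1)/(k_1 L₀) = 1 − 2.50×0.3300/(0.347×8.96) = 0.7347, so
t_c = ln(1.951 × 0.7347) / 0.3300 = 0.3600 / 0.3300 = 1.091 d.
L(t_c) = L₀ e^(−k_1 t_c) = 8.96 × 0.6849 = 6.136 mg/L, and at the critical point k_2 D_c = k_1 L, so D_c = (0.347/0.677) × 6.136 = 3.145 mg/L.
Minimum DO = C_s − D_c = 11.5 − 3.145 = 8.355 mg/L.
x_c = v t_c = 1.13 m/s × 1.091 d × 86400 s/d = 106500 m ≈ 107 km.

t_c ≈ 1.09 d; D_c ≈ 3.15 mg/L; min DO ≈ 8.35 mg/L; x_c ≈ 107 km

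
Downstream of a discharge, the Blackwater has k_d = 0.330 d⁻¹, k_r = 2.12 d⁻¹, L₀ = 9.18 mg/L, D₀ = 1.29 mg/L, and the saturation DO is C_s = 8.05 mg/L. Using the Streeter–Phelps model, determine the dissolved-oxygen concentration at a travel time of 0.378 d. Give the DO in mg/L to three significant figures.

k_d L₀/(k_r−k_d) = 0.330×9.18/(2.12−0.330) = 3.029/1.790 = 1.692 mg/L.
e^(−k_d t) = e^(−0.330×0.3780) = 0.8827; e^(−k_r t) = e^(−2.12×0.3780) = 0.4487.
D = 1.692 × (0.8827 − 0.4487) + 1.29 × 0.4487 = 0.7345 + 0.5788 = 1.313 mg/L.
DO = C_s − D = 8.05 − 1.313 = 6.737 mg/L.

DO ≈ 6.74 mg/L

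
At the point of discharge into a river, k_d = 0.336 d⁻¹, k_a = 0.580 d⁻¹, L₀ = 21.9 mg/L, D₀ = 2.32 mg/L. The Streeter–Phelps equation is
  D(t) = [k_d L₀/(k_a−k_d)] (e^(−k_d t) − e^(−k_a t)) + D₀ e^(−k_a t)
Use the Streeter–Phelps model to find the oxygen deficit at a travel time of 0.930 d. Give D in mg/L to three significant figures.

D ≈ 5.83 mg/L

k_d L₀/(k_a−k_d) = 0.336×21.9/(0.580−0.336) = 7.358/0.2440 = 30.16 mg/L.
e^(−k_d t) = e^(−0.336×0.9300) = 0.7316; e^(−k_a t) = e^(−0.580×0.9300) = 0.5831.
D = 30.16 × (0.7316 − 0.5831) + 2.32 × 0.5831 = 4.479 + 1.353 = 5.832 mg/L.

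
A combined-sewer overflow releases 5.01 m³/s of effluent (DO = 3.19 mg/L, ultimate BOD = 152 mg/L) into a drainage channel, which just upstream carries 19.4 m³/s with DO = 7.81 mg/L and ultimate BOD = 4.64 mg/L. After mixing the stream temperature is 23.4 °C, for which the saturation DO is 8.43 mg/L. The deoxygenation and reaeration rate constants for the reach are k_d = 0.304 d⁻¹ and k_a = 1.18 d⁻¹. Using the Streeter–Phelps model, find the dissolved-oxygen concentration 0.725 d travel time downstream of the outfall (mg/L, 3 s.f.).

DO ≈ 3.20 mg/L

Mixed DO = (19.4×7.81 + 5.01×3.19)/(19.4+5.01) = 167.5/24.41 = 6.862 mg/L.
Mixed L₀ = (19.4×4.64 + 5.01×152)/(24.41) = 851.5/24.41 = 34.88 mg/L.
Initial deficit D₀ = C_s − DO₀ = 8.43 − 6.862 = 1.568 mg/L.
D(0.725) = [0.304×34.88/(1.18−0.304)](e^(−0.304×0.725) − e^(−1.18×0.725)) + 1.568 e^(−1.18×0.725)
= 12.11 × (0.8022 − 0.4251) + 1.568 × 0.4251 = 5.232 mg/L.
DO = 8.43 − 5.232 = 3.198 mg/L.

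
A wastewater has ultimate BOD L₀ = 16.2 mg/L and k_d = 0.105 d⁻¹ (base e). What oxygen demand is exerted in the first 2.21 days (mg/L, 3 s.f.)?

y_t = L₀(1 − e^(−k_d t)) = 16.2 × (1 − e^(−0.105×2.21))
= 16.2 × (1 − 0.7929) = 16.2 × 0.2071 = 3.355 mg/L.

y ≈ 3.35 mg/L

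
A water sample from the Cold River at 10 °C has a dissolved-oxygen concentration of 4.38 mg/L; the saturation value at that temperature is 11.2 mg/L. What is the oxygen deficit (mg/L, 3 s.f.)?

D = C_s − C = 11.2 − 4.38 = 6.82 mg/L.

D ≈ 6.82 mg/L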